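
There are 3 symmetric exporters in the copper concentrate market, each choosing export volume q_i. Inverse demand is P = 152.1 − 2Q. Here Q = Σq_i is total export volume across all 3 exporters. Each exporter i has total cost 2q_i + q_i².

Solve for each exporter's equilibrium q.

A representative exporter's profit is π_i = q_i(152.1 − 2Q) − 2q_i − q_i², with Q = q_i + Σ_{j≠i} q_j.
First-order condition: 150.1 − 6q_i − 2Σ_{j≠i} q_j = 0.
With identical exporters, set every q_j = q: then 150.1 − 6q − 4q = 0, i.e. q = 150.1/10 = 15.01.

15.01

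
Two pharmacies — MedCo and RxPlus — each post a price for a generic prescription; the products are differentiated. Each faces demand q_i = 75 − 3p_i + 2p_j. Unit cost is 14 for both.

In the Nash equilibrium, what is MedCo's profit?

MedCo's profit: π = (p_{MedCo} − 14)(75 − 3p_{MedCo} + 2p_{RxPlus}).
∂π/∂p_{MedCo} = 117 − 6p_{MedCo} + 2p_{RxPlus} = 0 ⇒ p_{MedCo} = 19.5 + (1/3)p_{RxPlus}.
The game is symmetric, so in equilibrium p_{RxPlus} = p_{MedCo}: the reaction function gives (2/3)p_{MedCo} = 19.5, hence p_{MedCo} = 29.25.
q_{MedCo} = 75 − 3·29.25 + 2·29.25 = 45.75.
Profit = (29.25 − 14)·45.75 = 697.6875.

697.6875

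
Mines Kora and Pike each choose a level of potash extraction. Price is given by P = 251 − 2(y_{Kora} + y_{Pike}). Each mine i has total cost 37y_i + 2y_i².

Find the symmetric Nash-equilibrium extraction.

Mine Kora's profit: π = y_{Kora}(251 − 2(y_{Kora} + y_{Pike})) − 37y_{Kora} − 2y_{Kora}².
∂π/∂y_{Kora} = 214 − 8y_{Kora} − 2y_{Pike} = 0, so y_{Kora} = 26.75 − 0.25y_{Pike}.
By symmetry y_{Pike} = y_{Kora}; substituting into the reaction function, 1.25y_{Kora} = 26.75 and y_{Kora} = 21.4.

21.4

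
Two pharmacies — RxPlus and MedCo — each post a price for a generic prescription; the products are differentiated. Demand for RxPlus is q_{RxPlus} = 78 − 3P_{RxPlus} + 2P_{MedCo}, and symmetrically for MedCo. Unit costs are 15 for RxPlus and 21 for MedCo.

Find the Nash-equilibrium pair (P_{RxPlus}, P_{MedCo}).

RxPlus's profit: π = (P_{RxPlus} − 15)(78 − 3P_{RxPlus} + 2P_{MedCo}).
∂π/∂P_{RxPlus} = 123 − 6P_{RxPlus} + 2P_{MedCo} = 0 ⇒ P_{RxPlus} = 20.5 + (1/3)P_{MedCo}.
Similarly P_{MedCo} = 23.5 + (1/3)P_{RxPlus}.
Plugging P_{MedCo} into RxPlus's best response: P_{RxPlus} = 20.5 + (1/3)(23.5 + (1/3)P_{RxPlus}) ⇒ (8/9)P_{RxPlus} = 85/3, so P_{RxPlus} = 31.875.
Then P_{MedCo} = 23.5 + (1/3)·31.875 = 34.125.

31.875, 34.125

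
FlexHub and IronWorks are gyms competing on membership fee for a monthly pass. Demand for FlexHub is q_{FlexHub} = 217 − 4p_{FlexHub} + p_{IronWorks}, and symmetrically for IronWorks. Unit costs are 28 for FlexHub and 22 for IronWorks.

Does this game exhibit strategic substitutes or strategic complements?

FlexHub's profit: π = (p_{FlexHub} − 28)(217 − 4p_{FlexHub} + p_{IronWorks}).
∂π/∂p_{FlexHub} = 329 − 8p_{FlexHub} + p_{IronWorks} = 0 ⇒ p_{FlexHub} = 41.125 + 0.125p_{IronWorks}.
The best-response slope dp_{FlexHub}/dp_{IronWorks} = 0.125 > 0: the reaction function is upward-sloping, so the choices are strategic complements.

strategic complements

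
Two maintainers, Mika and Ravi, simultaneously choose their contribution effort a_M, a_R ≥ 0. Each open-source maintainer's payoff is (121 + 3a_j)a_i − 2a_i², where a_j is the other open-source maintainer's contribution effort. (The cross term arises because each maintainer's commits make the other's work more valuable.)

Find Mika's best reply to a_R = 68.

81.25

Mika's payoff is (121 + 3a_R)a_M − 2a_M².
∂π/∂a_M = 121 + 3a_R − 4a_M = 0, so a_M = 30.25 + 0.75a_R.
At a_R = 68: a_M = 30.25 + 0.75·68 = 81.25.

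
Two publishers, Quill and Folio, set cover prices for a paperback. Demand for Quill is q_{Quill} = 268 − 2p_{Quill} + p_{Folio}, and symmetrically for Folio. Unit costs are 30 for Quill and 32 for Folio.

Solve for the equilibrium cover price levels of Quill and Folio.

Quill's profit: π = (p_{Quill} − 30)(268 − 2p_{Quill} + p_{Folio}).
∂π/∂p_{Quill} = 328 − 4p_{Quill} + p_{Folio} = 0 ⇒ p_{Quill} = 82 + 0.25p_{Folio}.
Similarly p_{Folio} = 83 + 0.25p_{Quill}.
Solving the two reaction functions simultaneously: (1 − (0.25)(0.25))p_{Quill} = 82 + 0.25·83, so 0.9375p_{Quill} = 102.75 and p_{Quill} = 109.6.
Then p_{Folio} = 83 + 0.25·109.6 = 110.4.

109.6, 110.4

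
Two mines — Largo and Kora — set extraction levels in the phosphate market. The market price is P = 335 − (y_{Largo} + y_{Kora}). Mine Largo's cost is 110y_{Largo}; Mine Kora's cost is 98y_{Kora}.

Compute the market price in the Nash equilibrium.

181

Mine Largo's profit: π = y_{Largo}(335 − (y_{Largo} + y_{Kora})) − 110y_{Largo}.
∂π/∂y_{Largo} = 225 − 2y_{Largo} − y_{Kora} = 0, so y_{Largo} = 112.5 − 0.5y_{Kora}.
By the same steps for Kora: y_{Kora} = 118.5 − 0.5y_{Largo}.
Solving the two reaction functions simultaneously: (1 − (−0.5)(−0.5))y_{Largo} = 112.5 − 0.5·118.5, so 0.75y_{Largo} = 53.25 and y_{Largo} = 71.
Then y_{Kora} = 118.5 − 0.5·71 = 83.
Equilibrium price: P = 335 − 154 = 181.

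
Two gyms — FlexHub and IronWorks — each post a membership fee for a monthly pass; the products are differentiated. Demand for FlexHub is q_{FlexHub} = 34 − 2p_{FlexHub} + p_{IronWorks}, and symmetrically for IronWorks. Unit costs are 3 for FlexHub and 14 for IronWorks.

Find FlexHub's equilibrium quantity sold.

FlexHub's profit: π = (p_{FlexHub} − 3)(34 − 2p_{FlexHub} + p_{IronWorks}).
∂π/∂p_{FlexHub} = 40 − 4p_{FlexHub} + p_{IronWorks} = 0 ⇒ p_{FlexHub} = 10 + 0.25p_{IronWorks}.
Similarly p_{IronWorks} = 15.5 + 0.25p_{FlexHub}.
Plugging p_{IronWorks} into FlexHub's best response: p_{FlexHub} = 10 + 0.25(15.5 + 0.25p_{FlexHub}) ⇒ 0.9375p_{FlexHub} = 13.875, so p_{FlexHub} = 14.8.
Then p_{IronWorks} = 15.5 + 0.25·14.8 = 19.2.
q_{FlexHub} = 34 − 2·14.8 + 19.2 = 23.6.

23.6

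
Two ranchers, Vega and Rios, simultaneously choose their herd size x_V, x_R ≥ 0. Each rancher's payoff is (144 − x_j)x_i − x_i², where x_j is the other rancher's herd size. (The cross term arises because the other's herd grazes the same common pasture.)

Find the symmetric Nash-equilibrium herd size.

48

Vega's payoff is (144 − x_R)x_V − x_V².
∂π/∂x_V = 144 − x_R − 2x_V = 0, so x_V = 72 − 0.5x_R.
Setting x_V = x_R in the reaction function: x_V = 72 − 0.5x_V, so x_V = 72 / 1.5 = 48.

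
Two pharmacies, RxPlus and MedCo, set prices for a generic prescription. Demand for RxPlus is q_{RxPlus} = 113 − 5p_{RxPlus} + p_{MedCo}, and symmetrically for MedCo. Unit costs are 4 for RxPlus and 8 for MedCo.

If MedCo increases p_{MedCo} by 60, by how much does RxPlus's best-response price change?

RxPlus's profit: π = (p_{RxPlus} − 4)(113 − 5p_{RxPlus} + p_{MedCo}).
∂π/∂p_{RxPlus} = 133 − 10p_{RxPlus} + p_{MedCo} = 0 ⇒ p_{RxPlus} = 13.3 + 0.1p_{MedCo}.
The reaction-function slope is 0.1, so a 60-unit rise in p_{MedCo} moves p_{RxPlus} by 0.1 × 60 = 6. RxPlus's best response rises — the actions are strategic complements.

6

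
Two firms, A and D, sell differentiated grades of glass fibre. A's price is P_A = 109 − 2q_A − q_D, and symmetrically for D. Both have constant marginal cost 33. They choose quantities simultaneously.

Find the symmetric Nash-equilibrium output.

15.2

Firm A's profit: π = q_A(109 − 2q_A − q_D) − 33q_A.
∂π/∂q_A = 76 − 4q_A − q_D = 0 ⇒ q_A = 19 − 0.25q_D.
Setting q_A = q_D in the reaction function: q_A = 19 − 0.25q_A, so q_A = 19 / 1.25 = 15.2.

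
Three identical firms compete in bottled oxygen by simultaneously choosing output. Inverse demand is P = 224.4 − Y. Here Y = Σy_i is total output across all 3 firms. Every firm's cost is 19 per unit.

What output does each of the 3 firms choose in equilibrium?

51.35

A representative firm's profit is π_i = y_i(224.4 − Y) − 19y_i, with Y = y_i + Σ_{j≠i} y_j.
First-order condition: 205.4 − 2y_i − Σ_{j≠i} y_j = 0.
With identical firms, set every y_j = y: then 205.4 − 2y − 2y = 0, i.e. y = 205.4/4 = 51.35.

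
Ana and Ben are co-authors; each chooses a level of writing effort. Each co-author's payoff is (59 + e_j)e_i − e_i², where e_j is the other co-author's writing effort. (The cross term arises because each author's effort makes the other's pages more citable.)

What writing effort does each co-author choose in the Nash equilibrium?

Ana's payoff is (59 + e_B)e_A − e_A².
∂π/∂e_A = 59 + e_B − 2e_A = 0, so e_A = 29.5 + 0.5e_B.
The game is symmetric, so in equilibrium e_B = e_A: the reaction function gives 0.5e_A = 29.5, hence e_A = 59.

59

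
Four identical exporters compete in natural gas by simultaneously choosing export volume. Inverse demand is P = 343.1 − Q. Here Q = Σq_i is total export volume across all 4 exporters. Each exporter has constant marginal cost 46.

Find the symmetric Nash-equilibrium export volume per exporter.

A representative exporter's profit is π_i = q_i(343.1 − Q) − 46q_i, with Q = q_i + Σ_{j≠i} q_j.
First-order condition: 297.1 − 2q_i − Σ_{j≠i} q_j = 0.
In a symmetric equilibrium every exporter chooses the same q, so Σ_{j≠i} q_j = 3q. The condition becomes 297.1 − 5q = 0, giving q = 297.1/5 = 59.42.

59.42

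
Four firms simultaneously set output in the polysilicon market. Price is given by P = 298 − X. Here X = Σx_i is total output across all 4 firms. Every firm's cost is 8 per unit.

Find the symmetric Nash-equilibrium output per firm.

A representative firm's profit is π_i = x_i(298 − X) − 8x_i, with X = x_i + Σ_{j≠i} x_j.
First-order condition: 290 − 2x_i − Σ_{j≠i} x_j = 0.
In a symmetric equilibrium every firm chooses the same x, so Σ_{j≠i} x_j = 3x. The condition becomes 290 − 5x = 0, giving x = 290/5 = 58.

58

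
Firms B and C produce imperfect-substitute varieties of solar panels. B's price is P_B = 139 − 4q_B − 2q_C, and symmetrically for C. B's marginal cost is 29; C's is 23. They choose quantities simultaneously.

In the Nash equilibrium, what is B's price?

72.2

Firm B's profit: π = q_B(139 − 4q_B − 2q_C) − 29q_B.
∂π/∂q_B = 110 − 8q_B − 2q_C = 0 ⇒ q_B = 13.75 − 0.25q_C.
Similarly q_C = 14.5 − 0.25q_B.
Solving the two reaction functions simultaneously: (1 − (−0.25)(−0.25))q_B = 13.75 − 0.25·14.5, so 0.9375q_B = 10.125 and q_B = 10.8.
Then q_C = 14.5 − 0.25·10.8 = 11.8.
P_B = 139 − 4·10.8 − 2·11.8 = 72.2.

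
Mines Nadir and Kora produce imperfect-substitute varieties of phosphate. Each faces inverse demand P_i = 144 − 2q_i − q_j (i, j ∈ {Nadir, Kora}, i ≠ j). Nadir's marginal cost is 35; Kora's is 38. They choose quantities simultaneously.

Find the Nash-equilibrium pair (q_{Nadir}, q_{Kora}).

Mine Nadir's profit: π = q_{Nadir}(144 − 2q_{Nadir} − q_{Kora}) − 35q_{Nadir}.
∂π/∂q_{Nadir} = 109 − 4q_{Nadir} − q_{Kora} = 0 ⇒ q_{Nadir} = 27.25 − 0.25q_{Kora}.
Similarly q_{Kora} = 26.5 − 0.25q_{Nadir}.
Substituting the second reaction function into the first: q_{Nadir} = 27.25 − 0.25(26.5 − 0.25q_{Nadir}), which gives 0.9375q_{Nadir} = 20.625 ⇒ q_{Nadir} = 22.
Then q_{Kora} = 26.5 − 0.25·22 = 21.

22, 21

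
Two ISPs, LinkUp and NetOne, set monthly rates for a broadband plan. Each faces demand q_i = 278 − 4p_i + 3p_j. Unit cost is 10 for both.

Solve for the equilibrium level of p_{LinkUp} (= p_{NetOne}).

63.6

LinkUp's profit: π = (p_{LinkUp} − 10)(278 − 4p_{LinkUp} + 3p_{NetOne}).
∂π/∂p_{LinkUp} = 318 − 8p_{LinkUp} + 3p_{NetOne} = 0 ⇒ p_{LinkUp} = 39.75 + 0.375p_{NetOne}.
Setting p_{LinkUp} = p_{NetOne} in the reaction function: p_{LinkUp} = 39.75 + 0.375p_{LinkUp}, so p_{LinkUp} = 39.75 / 0.625 = 63.6.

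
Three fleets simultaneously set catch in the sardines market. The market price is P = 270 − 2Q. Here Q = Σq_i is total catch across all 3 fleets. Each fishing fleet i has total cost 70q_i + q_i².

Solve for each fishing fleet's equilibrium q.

20

A representative fishing fleet's profit is π_i = q_i(270 − 2Q) − 70q_i − q_i², with Q = q_i + Σ_{j≠i} q_j.
First-order condition: 200 − 6q_i − 2Σ_{j≠i} q_j = 0.
In a symmetric equilibrium every fishing fleet chooses the same q, so Σ_{j≠i} q_j = 2q. The condition becomes 200 − 10q = 0, giving q = 200/10 = 20.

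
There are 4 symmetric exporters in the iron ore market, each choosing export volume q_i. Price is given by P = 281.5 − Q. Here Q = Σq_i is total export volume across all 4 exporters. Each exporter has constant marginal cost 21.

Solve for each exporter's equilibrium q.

A representative exporter's profit is π_i = q_i(281.5 − Q) − 21q_i, with Q = q_i + Σ_{j≠i} q_j.
First-order condition: 260.5 − 2q_i − Σ_{j≠i} q_j = 0.
With identical exporters, set every q_j = q: then 260.5 − 2q − 3q = 0, i.e. q = 260.5/5 = 52.1.

52.1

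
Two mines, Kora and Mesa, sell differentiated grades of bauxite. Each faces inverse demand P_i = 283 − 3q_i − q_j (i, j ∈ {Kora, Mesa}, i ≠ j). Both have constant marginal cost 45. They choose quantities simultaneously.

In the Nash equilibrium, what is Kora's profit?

3468

Mine Kora's profit: π = q_{Kora}(283 − 3q_{Kora} − q_{Mesa}) − 45q_{Kora}.
∂π/∂q_{Kora} = 238 − 6q_{Kora} − q_{Mesa} = 0 ⇒ q_{Kora} = 119/3 − (1/6)q_{Mesa}.
Setting q_{Kora} = q_{Mesa} in the reaction function: q_{Kora} = 119/3 − (1/6)q_{Kora}, so q_{Kora} = (119/3) / (7/6) = 34.
P_{Kora} = 283 − 3·34 − 34 = 147.
Profit = (147 − 45)·34 = 3468.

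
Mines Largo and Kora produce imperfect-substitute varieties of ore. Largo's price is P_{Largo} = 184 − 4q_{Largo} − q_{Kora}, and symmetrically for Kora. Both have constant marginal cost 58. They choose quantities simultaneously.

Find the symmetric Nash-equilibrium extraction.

14

Mine Largo's profit: π = q_{Largo}(184 − 4q_{Largo} − q_{Kora}) − 58q_{Largo}.
∂π/∂q_{Largo} = 126 − 8q_{Largo} − q_{Kora} = 0 ⇒ q_{Largo} = 15.75 − 0.125q_{Kora}.
By symmetry q_{Kora} = q_{Largo}; substituting into the reaction function, 1.125q_{Largo} = 15.75 and q_{Largo} = 14.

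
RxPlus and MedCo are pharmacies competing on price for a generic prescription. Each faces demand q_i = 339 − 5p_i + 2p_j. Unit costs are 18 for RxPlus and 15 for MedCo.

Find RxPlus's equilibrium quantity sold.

176.5625

RxPlus's profit: π = (p_{RxPlus} − 18)(339 − 5p_{RxPlus} + 2p_{MedCo}).
∂π/∂p_{RxPlus} = 429 − 10p_{RxPlus} + 2p_{MedCo} = 0 ⇒ p_{RxPlus} = 42.9 + 0.2p_{MedCo}.
Similarly p_{MedCo} = 41.4 + 0.2p_{RxPlus}.
Plugging p_{MedCo} into RxPlus's best response: p_{RxPlus} = 42.9 + 0.2(41.4 + 0.2p_{RxPlus}) ⇒ 0.96p_{RxPlus} = 51.18, so p_{RxPlus} = 53.3125.
Then p_{MedCo} = 41.4 + 0.2·53.3125 = 52.0625.
q_{RxPlus} = 339 − 5·53.3125 + 2·52.0625 = 176.5625.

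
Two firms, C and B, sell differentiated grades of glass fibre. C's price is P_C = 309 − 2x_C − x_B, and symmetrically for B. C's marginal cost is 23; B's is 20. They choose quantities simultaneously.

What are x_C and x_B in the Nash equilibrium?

57, 58

Firm C's profit: π = x_C(309 − 2x_C − x_B) − 23x_C.
∂π/∂x_C = 286 − 4x_C − x_B = 0 ⇒ x_C = 71.5 − 0.25x_B.
Similarly x_B = 72.25 − 0.25x_C.
Solving the two reaction functions simultaneously: (1 − (−0.25)(−0.25))x_C = 71.5 − 0.25·72.25, so 0.9375x_C = 53.4375 and x_C = 57.
Then x_B = 72.25 − 0.25·57 = 58.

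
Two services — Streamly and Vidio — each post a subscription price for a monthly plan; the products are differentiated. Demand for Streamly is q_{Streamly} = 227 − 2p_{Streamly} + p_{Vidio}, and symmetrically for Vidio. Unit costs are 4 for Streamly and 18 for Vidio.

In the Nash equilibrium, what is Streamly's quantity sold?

Streamly's profit: π = (p_{Streamly} − 4)(227 − 2p_{Streamly} + p_{Vidio}).
∂π/∂p_{Streamly} = 235 − 4p_{Streamly} + p_{Vidio} = 0 ⇒ p_{Streamly} = 58.75 + 0.25p_{Vidio}.
Similarly p_{Vidio} = 65.75 + 0.25p_{Streamly}.
Plugging p_{Vidio} into Streamly's best response: p_{Streamly} = 58.75 + 0.25(65.75 + 0.25p_{Streamly}) ⇒ 0.9375p_{Streamly} = 75.1875, so p_{Streamly} = 80.2.
Then p_{Vidio} = 65.75 + 0.25·80.2 = 85.8.
q_{Streamly} = 227 − 2·80.2 + 85.8 = 152.4.

152.4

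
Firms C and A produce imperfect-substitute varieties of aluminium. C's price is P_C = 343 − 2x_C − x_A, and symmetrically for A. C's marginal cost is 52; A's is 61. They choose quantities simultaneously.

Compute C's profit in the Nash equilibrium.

Firm C's profit: π = x_C(343 − 2x_C − x_A) − 52x_C.
∂π/∂x_C = 291 − 4x_C − x_A = 0 ⇒ x_C = 72.75 − 0.25x_A.
Similarly x_A = 70.5 − 0.25x_C.
Solving the two reaction functions simultaneously: (1 − (−0.25)(−0.25))x_C = 72.75 − 0.25·70.5, so 0.9375x_C = 55.125 and x_C = 58.8.
Then x_A = 70.5 − 0.25·58.8 = 55.8.
P_C = 343 − 2·58.8 − 55.8 = 169.6.
Profit = (169.6 − 52)·58.8 = 6914.88.

6914.88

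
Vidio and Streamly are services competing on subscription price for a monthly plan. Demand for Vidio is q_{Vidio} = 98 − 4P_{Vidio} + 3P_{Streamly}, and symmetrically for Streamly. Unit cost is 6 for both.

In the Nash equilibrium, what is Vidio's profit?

1354.24

Vidio's profit: π = (P_{Vidio} − 6)(98 − 4P_{Vidio} + 3P_{Streamly}).
∂π/∂P_{Vidio} = 122 − 8P_{Vidio} + 3P_{Streamly} = 0 ⇒ P_{Vidio} = 15.25 + 0.375P_{Streamly}.
By symmetry P_{Streamly} = P_{Vidio}; substituting into the reaction function, 0.625P_{Vidio} = 15.25 and P_{Vidio} = 24.4.
q_{Vidio} = 98 − 4·24.4 + 3·24.4 = 73.6.
Profit = (24.4 − 6)·73.6 = 1354.24.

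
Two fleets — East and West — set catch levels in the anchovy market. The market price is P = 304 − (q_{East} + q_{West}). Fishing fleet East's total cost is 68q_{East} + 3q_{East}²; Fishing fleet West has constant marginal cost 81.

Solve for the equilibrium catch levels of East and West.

Fishing fleet East's profit: π = q_{East}(304 − (q_{East} + q_{West})) − 68q_{East} − 3q_{East}².
∂π/∂q_{East} = 236 − 8q_{East} − q_{West} = 0, so q_{East} = 29.5 − 0.125q_{West}.
For West: ∂π/∂q_{West} = 223 − 2q_{West} − q_{East} = 0 ⇒ q_{West} = 111.5 − 0.5q_{East}.
Solving the two reaction functions simultaneously: (1 − (−0.125)(−0.5))q_{East} = 29.5 − 0.125·111.5, so 0.9375q_{East} = 15.5625 and q_{East} = 16.6.
Then q_{West} = 111.5 − 0.5·16.6 = 103.2.

16.6, 103.2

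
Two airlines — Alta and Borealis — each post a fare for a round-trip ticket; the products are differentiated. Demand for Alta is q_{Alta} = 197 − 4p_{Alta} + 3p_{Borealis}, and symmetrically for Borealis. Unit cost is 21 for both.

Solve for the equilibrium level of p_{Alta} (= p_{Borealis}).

56.2

Alta's profit: π = (p_{Alta} − 21)(197 − 4p_{Alta} + 3p_{Borealis}).
∂π/∂p_{Alta} = 281 − 8p_{Alta} + 3p_{Borealis} = 0 ⇒ p_{Alta} = 35.125 + 0.375p_{Borealis}.
By symmetry p_{Borealis} = p_{Alta}; substituting into the reaction function, 0.625p_{Alta} = 35.125 and p_{Alta} = 56.2.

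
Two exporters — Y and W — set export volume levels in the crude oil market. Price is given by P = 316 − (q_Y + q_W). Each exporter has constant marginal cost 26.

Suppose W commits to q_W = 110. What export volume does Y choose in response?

Exporter Y's profit: π = q_Y(316 − (q_Y + q_W)) − 26q_Y.
∂π/∂q_Y = 290 − 2q_Y − q_W = 0, so q_Y = 145 − 0.5q_W.
At q_W = 110: q_Y = 145 − 0.5·110 = 90.

90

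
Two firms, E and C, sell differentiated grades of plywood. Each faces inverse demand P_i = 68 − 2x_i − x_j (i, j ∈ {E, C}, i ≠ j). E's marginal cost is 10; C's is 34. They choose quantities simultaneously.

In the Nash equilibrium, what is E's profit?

Firm E's profit: π = x_E(68 − 2x_E − x_C) − 10x_E.
∂π/∂x_E = 58 − 4x_E − x_C = 0 ⇒ x_E = 14.5 − 0.25x_C.
Similarly x_C = 8.5 − 0.25x_E.
Substituting the second reaction function into the first: x_E = 14.5 − 0.25(8.5 − 0.25x_E), which gives 0.9375x_E = 12.375 ⇒ x_E = 13.2.
Then x_C = 8.5 − 0.25·13.2 = 5.2.
P_E = 68 − 2·13.2 − 5.2 = 36.4.
Profit = (36.4 − 10)·13.2 = 348.48.

348.48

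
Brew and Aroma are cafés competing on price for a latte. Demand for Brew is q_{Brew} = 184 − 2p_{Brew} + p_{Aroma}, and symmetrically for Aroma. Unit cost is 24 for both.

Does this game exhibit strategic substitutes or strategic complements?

strategic complements

Brew's profit: π = (p_{Brew} − 24)(184 − 2p_{Brew} + p_{Aroma}).
∂π/∂p_{Brew} = 232 − 4p_{Brew} + p_{Aroma} = 0 ⇒ p_{Brew} = 58 + 0.25p_{Aroma}.
The best-response slope dp_{Brew}/dp_{Aroma} = 0.25 > 0: the reaction function is upward-sloping, so the choices are strategic complements.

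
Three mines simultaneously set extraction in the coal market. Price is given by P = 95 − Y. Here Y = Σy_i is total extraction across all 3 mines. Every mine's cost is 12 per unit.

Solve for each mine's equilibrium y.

20.75

A representative mine's profit is π_i = y_i(95 − Y) − 12y_i, with Y = y_i + Σ_{j≠i} y_j.
First-order condition: 83 − 2y_i − Σ_{j≠i} y_j = 0.
Imposing symmetry (y_j = y for all j) turns Σ_{j≠i} y_j into 2y, so 83 = 4y and y = 20.75.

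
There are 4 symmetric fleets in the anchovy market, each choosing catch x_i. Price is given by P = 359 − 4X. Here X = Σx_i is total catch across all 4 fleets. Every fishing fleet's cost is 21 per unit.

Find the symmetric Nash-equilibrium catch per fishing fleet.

A representative fishing fleet's profit is π_i = x_i(359 − 4X) − 21x_i, with X = x_i + Σ_{j≠i} x_j.
First-order condition: 338 − 8x_i − 4Σ_{j≠i} x_j = 0.
With identical fishing fleets, set every x_j = x: then 338 − 8x − 12x = 0, i.e. x = 338/20 = 16.9.

16.9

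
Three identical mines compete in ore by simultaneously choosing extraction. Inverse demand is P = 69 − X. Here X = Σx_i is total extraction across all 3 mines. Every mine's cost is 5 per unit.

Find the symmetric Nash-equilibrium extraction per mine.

A representative mine's profit is π_i = x_i(69 − X) − 5x_i, with X = x_i + Σ_{j≠i} x_j.
First-order condition: 64 − 2x_i − Σ_{j≠i} x_j = 0.
With identical mines, set every x_j = x: then 64 − 2x − 2x = 0, i.e. x = 64/4 = 16.

16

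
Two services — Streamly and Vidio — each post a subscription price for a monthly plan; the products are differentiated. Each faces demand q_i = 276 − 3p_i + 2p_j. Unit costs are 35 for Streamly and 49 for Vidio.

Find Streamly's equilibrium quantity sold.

Streamly's profit: π = (p_{Streamly} − 35)(276 − 3p_{Streamly} + 2p_{Vidio}).
∂π/∂p_{Streamly} = 381 − 6p_{Streamly} + 2p_{Vidio} = 0 ⇒ p_{Streamly} = 63.5 + (1/3)p_{Vidio}.
Similarly p_{Vidio} = 70.5 + (1/3)p_{Streamly}.
Solving the two reaction functions simultaneously: (1 − (1/3)(1/3))p_{Streamly} = 63.5 + (1/3)·70.5, so (8/9)p_{Streamly} = 87 and p_{Streamly} = 97.875.
Then p_{Vidio} = 70.5 + (1/3)·97.875 = 103.125.
q_{Streamly} = 276 − 3·97.875 + 2·103.125 = 188.625.

188.625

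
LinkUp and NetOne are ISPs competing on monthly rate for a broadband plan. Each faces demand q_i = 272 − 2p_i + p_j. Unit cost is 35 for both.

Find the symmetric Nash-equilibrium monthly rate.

114

LinkUp's profit: π = (p_{LinkUp} − 35)(272 − 2p_{LinkUp} + p_{NetOne}).
∂π/∂p_{LinkUp} = 342 − 4p_{LinkUp} + p_{NetOne} = 0 ⇒ p_{LinkUp} = 85.5 + 0.25p_{NetOne}.
The game is symmetric, so in equilibrium p_{NetOne} = p_{LinkUp}: the reaction function gives 0.75p_{LinkUp} = 85.5, hence p_{LinkUp} = 114.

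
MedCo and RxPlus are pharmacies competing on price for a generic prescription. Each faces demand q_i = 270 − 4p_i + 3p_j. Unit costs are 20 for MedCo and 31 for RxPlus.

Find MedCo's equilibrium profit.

10983.04

MedCo's profit: π = (p_{MedCo} − 20)(270 − 4p_{MedCo} + 3p_{RxPlus}).
∂π/∂p_{MedCo} = 350 − 8p_{MedCo} + 3p_{RxPlus} = 0 ⇒ p_{MedCo} = 43.75 + 0.375p_{RxPlus}.
Similarly p_{RxPlus} = 49.25 + 0.375p_{MedCo}.
Plugging p_{RxPlus} into MedCo's best response: p_{MedCo} = 43.75 + 0.375(49.25 + 0.375p_{MedCo}) ⇒ (55/64)p_{MedCo} = 1991/32, so p_{MedCo} = 72.4.
Then p_{RxPlus} = 49.25 + 0.375·72.4 = 76.4.
q_{MedCo} = 270 − 4·72.4 + 3·76.4 = 209.6.
Profit = (72.4 − 20)·209.6 = 10983.04.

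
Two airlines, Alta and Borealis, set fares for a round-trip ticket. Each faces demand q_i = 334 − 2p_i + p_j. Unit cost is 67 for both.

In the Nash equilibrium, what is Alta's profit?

Alta's profit: π = (p_{Alta} − 67)(334 − 2p_{Alta} + p_{Borealis}).
∂π/∂p_{Alta} = 468 − 4p_{Alta} + p_{Borealis} = 0 ⇒ p_{Alta} = 117 + 0.25p_{Borealis}.
By symmetry p_{Borealis} = p_{Alta}; substituting into the reaction function, 0.75p_{Alta} = 117 and p_{Alta} = 156.
q_{Alta} = 334 − 2·156 + 156 = 178.
Profit = (156 − 67)·178 = 15842.

15842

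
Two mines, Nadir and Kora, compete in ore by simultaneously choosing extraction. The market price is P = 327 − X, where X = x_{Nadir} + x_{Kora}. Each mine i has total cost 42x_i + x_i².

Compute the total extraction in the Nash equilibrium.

Mine Nadir's profit: π = x_{Nadir}(327 − (x_{Nadir} + x_{Kora})) − 42x_{Nadir} − x_{Nadir}².
∂π/∂x_{Nadir} = 285 − 4x_{Nadir} − x_{Kora} = 0, so x_{Nadir} = 71.25 − 0.25x_{Kora}.
By symmetry x_{Kora} = x_{Nadir}; substituting into the reaction function, 1.25x_{Nadir} = 71.25 and x_{Nadir} = 57.
Total extraction: 57 + 57 = 114.

114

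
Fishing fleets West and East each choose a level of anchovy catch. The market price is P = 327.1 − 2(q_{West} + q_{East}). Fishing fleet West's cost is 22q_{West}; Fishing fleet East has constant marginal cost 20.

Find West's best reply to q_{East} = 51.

Fishing fleet West's profit: π = q_{West}(327.1 − 2(q_{West} + q_{East})) − 22q_{West}.
∂π/∂q_{West} = 305.1 − 4q_{West} − 2q_{East} = 0, so q_{West} = 76.275 − 0.5q_{East}.
At q_{East} = 51: q_{West} = 76.275 − 0.5·51 = 50.775.

50.775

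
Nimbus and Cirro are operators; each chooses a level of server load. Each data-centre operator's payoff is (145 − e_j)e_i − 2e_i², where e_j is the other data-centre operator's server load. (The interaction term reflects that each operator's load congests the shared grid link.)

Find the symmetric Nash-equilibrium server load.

29

Nimbus's payoff is (145 − e_C)e_N − 2e_N².
∂π/∂e_N = 145 − e_C − 4e_N = 0, so e_N = 36.25 − 0.25e_C.
By symmetry e_C = e_N; substituting into the reaction function, 1.25e_N = 36.25 and e_N = 29.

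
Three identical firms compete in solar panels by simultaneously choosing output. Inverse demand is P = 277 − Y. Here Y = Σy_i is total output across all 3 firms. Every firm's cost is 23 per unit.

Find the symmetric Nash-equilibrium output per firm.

A representative firm's profit is π_i = y_i(277 − Y) − 23y_i, with Y = y_i + Σ_{j≠i} y_j.
First-order condition: 254 − 2y_i − Σ_{j≠i} y_j = 0.
With identical firms, set every y_j = y: then 254 − 2y − 2y = 0, i.e. y = 254/4 = 63.5.

63.5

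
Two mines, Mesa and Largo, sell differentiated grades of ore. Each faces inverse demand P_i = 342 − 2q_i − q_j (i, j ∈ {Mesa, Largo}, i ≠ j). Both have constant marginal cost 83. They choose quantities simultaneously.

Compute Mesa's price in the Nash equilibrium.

Mine Mesa's profit: π = q_{Mesa}(342 − 2q_{Mesa} − q_{Largo}) − 83q_{Mesa}.
∂π/∂q_{Mesa} = 259 − 4q_{Mesa} − q_{Largo} = 0 ⇒ q_{Mesa} = 64.75 − 0.25q_{Largo}.
By symmetry q_{Largo} = q_{Mesa}; substituting into the reaction function, 1.25q_{Mesa} = 64.75 and q_{Mesa} = 51.8.
P_{Mesa} = 342 − 2·51.8 − 51.8 = 186.6.

186.6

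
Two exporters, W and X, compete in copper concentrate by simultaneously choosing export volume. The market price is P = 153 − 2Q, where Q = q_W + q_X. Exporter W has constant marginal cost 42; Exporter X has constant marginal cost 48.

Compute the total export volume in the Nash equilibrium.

Exporter W's profit: π = q_W(153 − 2(q_W + q_X)) − 42q_W.
∂π/∂q_W = 111 − 4q_W − 2q_X = 0, so q_W = 27.75 − 0.5q_X.
By the same steps for X: q_X = 26.25 − 0.5q_W.
Substituting the second reaction function into the first: q_W = 27.75 − 0.5(26.25 − 0.5q_W), which gives 0.75q_W = 14.625 ⇒ q_W = 19.5.
Then q_X = 26.25 − 0.5·19.5 = 16.5.
Total export volume: 19.5 + 16.5 = 36.

36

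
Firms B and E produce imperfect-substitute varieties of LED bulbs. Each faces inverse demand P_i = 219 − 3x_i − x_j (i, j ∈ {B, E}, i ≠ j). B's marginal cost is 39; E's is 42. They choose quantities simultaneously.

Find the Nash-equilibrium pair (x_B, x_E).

25.8, 25.2

Firm B's profit: π = x_B(219 − 3x_B − x_E) − 39x_B.
∂π/∂x_B = 180 − 6x_B − x_E = 0 ⇒ x_B = 30 − (1/6)x_E.
Similarly x_E = 29.5 − (1/6)x_B.
Plugging x_E into B's best response: x_B = 30 − (1/6)(29.5 − (1/6)x_B) ⇒ (35/36)x_B = 301/12, so x_B = 25.8.
Then x_E = 29.5 − (1/6)·25.8 = 25.2.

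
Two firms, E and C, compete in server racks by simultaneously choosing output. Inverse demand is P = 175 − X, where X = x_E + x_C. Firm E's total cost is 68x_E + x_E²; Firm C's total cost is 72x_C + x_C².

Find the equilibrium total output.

42

Firm E's profit: π = x_E(175 − (x_E + x_C)) − 68x_E − x_E².
∂π/∂x_E = 107 − 4x_E − x_C = 0, so x_E = 26.75 − 0.25x_C.
By the same steps for C: x_C = 25.75 − 0.25x_E.
Substituting the second reaction function into the first: x_E = 26.75 − 0.25(25.75 − 0.25x_E), which gives 0.9375x_E = 20.3125 ⇒ x_E = 65/3.
Then x_C = 25.75 − 0.25·(65/3) = 61/3.
Total output: 65/3 + 61/3 = 42.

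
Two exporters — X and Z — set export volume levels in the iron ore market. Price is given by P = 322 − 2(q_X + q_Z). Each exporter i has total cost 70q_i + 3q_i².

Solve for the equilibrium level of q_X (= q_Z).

21

Exporter X's profit: π = q_X(322 − 2(q_X + q_Z)) − 70q_X − 3q_X².
∂π/∂q_X = 252 − 10q_X − 2q_Z = 0, so q_X = 25.2 − 0.2q_Z.
By symmetry q_Z = q_X; substituting into the reaction function, 1.2q_X = 25.2 and q_X = 21.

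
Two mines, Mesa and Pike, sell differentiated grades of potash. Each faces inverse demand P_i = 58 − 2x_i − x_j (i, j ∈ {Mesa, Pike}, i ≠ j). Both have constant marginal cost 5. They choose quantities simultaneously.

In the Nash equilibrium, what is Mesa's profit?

224.72

Mine Mesa's profit: π = x_{Mesa}(58 − 2x_{Mesa} − x_{Pike}) − 5x_{Mesa}.
∂π/∂x_{Mesa} = 53 − 4x_{Mesa} − x_{Pike} = 0 ⇒ x_{Mesa} = 13.25 − 0.25x_{Pike}.
The game is symmetric, so in equilibrium x_{Pike} = x_{Mesa}: the reaction function gives 1.25x_{Mesa} = 13.25, hence x_{Mesa} = 10.6.
P_{Mesa} = 58 − 2·10.6 − 10.6 = 26.2.
Profit = (26.2 − 5)·10.6 = 224.72.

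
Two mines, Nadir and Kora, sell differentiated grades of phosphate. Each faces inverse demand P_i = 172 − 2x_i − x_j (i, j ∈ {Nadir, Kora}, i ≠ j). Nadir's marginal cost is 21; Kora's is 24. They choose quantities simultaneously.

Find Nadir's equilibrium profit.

Mine Nadir's profit: π = x_{Nadir}(172 − 2x_{Nadir} − x_{Kora}) − 21x_{Nadir}.
∂π/∂x_{Nadir} = 151 − 4x_{Nadir} − x_{Kora} = 0 ⇒ x_{Nadir} = 37.75 − 0.25x_{Kora}.
Similarly x_{Kora} = 37 − 0.25x_{Nadir}.
Plugging x_{Kora} into Nadir's best response: x_{Nadir} = 37.75 − 0.25(37 − 0.25x_{Nadir}) ⇒ 0.9375x_{Nadir} = 28.5, so x_{Nadir} = 30.4.
Then x_{Kora} = 37 − 0.25·30.4 = 29.4.
P_{Nadir} = 172 − 2·30.4 − 29.4 = 81.8.
Profit = (81.8 − 21)·30.4 = 1848.32.

1848.32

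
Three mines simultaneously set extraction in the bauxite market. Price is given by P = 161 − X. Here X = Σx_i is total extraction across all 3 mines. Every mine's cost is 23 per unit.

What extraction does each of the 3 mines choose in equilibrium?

A representative mine's profit is π_i = x_i(161 − X) − 23x_i, with X = x_i + Σ_{j≠i} x_j.
First-order condition: 138 − 2x_i − Σ_{j≠i} x_j = 0.
Imposing symmetry (x_j = x for all j) turns Σ_{j≠i} x_j into 2x, so 138 = 4x and x = 34.5.

34.5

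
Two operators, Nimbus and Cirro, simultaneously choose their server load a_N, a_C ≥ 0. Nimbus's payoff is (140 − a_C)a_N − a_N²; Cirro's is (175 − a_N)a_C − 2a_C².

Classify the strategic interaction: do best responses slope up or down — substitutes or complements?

Expanding Nimbus's payoff: 140a_N − a_Ca_N − a_N².
∂π/∂a_N = 140 − a_C − 2a_N = 0, so a_N = 70 − 0.5a_C.
The best-response slope da_N/da_C = −0.5 < 0: the reaction function is downward-sloping, so the choices are strategic substitutes.

strategic substitutes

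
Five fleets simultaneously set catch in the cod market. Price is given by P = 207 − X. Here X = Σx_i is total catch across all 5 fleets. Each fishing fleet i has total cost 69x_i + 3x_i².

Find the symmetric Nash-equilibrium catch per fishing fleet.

A representative fishing fleet's profit is π_i = x_i(207 − X) − 69x_i − 3x_i², with X = x_i + Σ_{j≠i} x_j.
First-order condition: 138 − 8x_i − Σ_{j≠i} x_j = 0.
With identical fishing fleets, set every x_j = x: then 138 − 8x − 4x = 0, i.e. x = 138/12 = 11.5.

11.5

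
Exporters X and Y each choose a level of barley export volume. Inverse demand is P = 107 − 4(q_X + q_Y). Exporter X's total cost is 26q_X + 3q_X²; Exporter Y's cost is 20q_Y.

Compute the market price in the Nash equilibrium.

57.25

Exporter X's profit: π = q_X(107 − 4(q_X + q_Y)) − 26q_X − 3q_X².
∂π/∂q_X = 81 − 14q_X − 4q_Y = 0, so q_X = 81/14 − (2/7)q_Y.
For Y: ∂π/∂q_Y = 87 − 8q_Y − 4q_X = 0 ⇒ q_Y = 10.875 − 0.5q_X.
Plugging q_Y into X's best response: q_X = 81/14 − (2/7)(10.875 − 0.5q_X) ⇒ (6/7)q_X = 75/28, so q_X = 3.125.
Then q_Y = 10.875 − 0.5·3.125 = 9.3125.
Equilibrium price: P = 107 − 4·12.4375 = 57.25.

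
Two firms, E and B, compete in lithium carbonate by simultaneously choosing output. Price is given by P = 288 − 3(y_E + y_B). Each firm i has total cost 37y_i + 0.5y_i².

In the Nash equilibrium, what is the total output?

50.2

Firm E's profit: π = y_E(288 − 3(y_E + y_B)) − 37y_E − 0.5y_E².
∂π/∂y_E = 251 − 7y_E − 3y_B = 0, so y_E = 251/7 − (3/7)y_B.
Setting y_E = y_B in the reaction function: y_E = 251/7 − (3/7)y_E, so y_E = (251/7) / (10/7) = 25.1.
Total output: 25.1 + 25.1 = 50.2.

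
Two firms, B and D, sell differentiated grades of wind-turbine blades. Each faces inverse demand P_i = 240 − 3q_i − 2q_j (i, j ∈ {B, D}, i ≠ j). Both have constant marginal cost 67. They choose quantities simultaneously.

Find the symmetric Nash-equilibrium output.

21.625

Firm B's profit: π = q_B(240 − 3q_B − 2q_D) − 67q_B.
∂π/∂q_B = 173 − 6q_B − 2q_D = 0 ⇒ q_B = 173/6 − (1/3)q_D.
The game is symmetric, so in equilibrium q_D = q_B: the reaction function gives (4/3)q_B = 173/6, hence q_B = 21.625.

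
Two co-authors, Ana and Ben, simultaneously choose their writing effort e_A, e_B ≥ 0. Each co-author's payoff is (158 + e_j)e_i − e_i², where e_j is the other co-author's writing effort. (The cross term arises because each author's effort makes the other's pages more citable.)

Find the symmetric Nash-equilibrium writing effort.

Ana's payoff is (158 + e_B)e_A − e_A².
∂π/∂e_A = 158 + e_B − 2e_A = 0, so e_A = 79 + 0.5e_B.
By symmetry e_B = e_A; substituting into the reaction function, 0.5e_A = 79 and e_A = 158.

158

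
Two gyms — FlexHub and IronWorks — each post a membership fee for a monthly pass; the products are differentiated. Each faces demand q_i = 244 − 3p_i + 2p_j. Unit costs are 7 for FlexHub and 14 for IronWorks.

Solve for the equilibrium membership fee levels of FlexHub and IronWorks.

67.5625, 70.1875

FlexHub's profit: π = (p_{FlexHub} − 7)(244 − 3p_{FlexHub} + 2p_{IronWorks}).
∂π/∂p_{FlexHub} = 265 − 6p_{FlexHub} + 2p_{IronWorks} = 0 ⇒ p_{FlexHub} = 265/6 + (1/3)p_{IronWorks}.
Similarly p_{IronWorks} = 143/3 + (1/3)p_{FlexHub}.
Substituting the second reaction function into the first: p_{FlexHub} = 265/6 + (1/3)(143/3 + (1/3)p_{FlexHub}), which gives (8/9)p_{FlexHub} = 1081/18 ⇒ p_{FlexHub} = 67.5625.
Then p_{IronWorks} = 143/3 + (1/3)·67.5625 = 70.1875.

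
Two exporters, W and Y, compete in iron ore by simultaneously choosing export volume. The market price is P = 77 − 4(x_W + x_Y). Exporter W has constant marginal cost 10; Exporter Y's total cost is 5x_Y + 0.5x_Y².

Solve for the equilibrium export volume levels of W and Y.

5.625, 5.5

Exporter W's profit: π = x_W(77 − 4(x_W + x_Y)) − 10x_W.
∂π/∂x_W = 67 − 8x_W − 4x_Y = 0, so x_W = 8.375 − 0.5x_Y.
For Y: ∂π/∂x_Y = 72 − 9x_Y − 4x_W = 0 ⇒ x_Y = 8 − (4/9)x_W.
Solving the two reaction functions simultaneously: (1 − (−0.5)(−4/9))x_W = 8.375 − 0.5·8, so (7/9)x_W = 4.375 and x_W = 5.625.
Then x_Y = 8 − (4/9)·5.625 = 5.5.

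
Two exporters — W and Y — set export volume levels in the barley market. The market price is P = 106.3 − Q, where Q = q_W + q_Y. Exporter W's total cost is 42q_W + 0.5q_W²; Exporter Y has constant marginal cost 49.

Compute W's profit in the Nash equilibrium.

Exporter W's profit: π = q_W(106.3 − (q_W + q_Y)) − 42q_W − 0.5q_W².
∂π/∂q_W = 64.3 − 3q_W − q_Y = 0, so q_W = 643/30 − (1/3)q_Y.
For Y: ∂π/∂q_Y = 57.3 − 2q_Y − q_W = 0 ⇒ q_Y = 28.65 − 0.5q_W.
Solving the two reaction functions simultaneously: (1 − (−1/3)(−0.5))q_W = 643/30 − (1/3)·28.65, so (5/6)q_W = 713/60 and q_W = 14.26.
Then q_Y = 28.65 − 0.5·14.26 = 21.52.
Price P = 106.3 − 35.78 = 70.52.
W's profit: (70.52 − 42)·14.26 − 0.5(14.26)² = 305.0214.

305.0214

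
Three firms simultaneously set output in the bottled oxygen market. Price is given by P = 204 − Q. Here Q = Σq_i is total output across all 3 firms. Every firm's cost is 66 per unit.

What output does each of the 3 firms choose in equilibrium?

A representative firm's profit is π_i = q_i(204 − Q) − 66q_i, with Q = q_i + Σ_{j≠i} q_j.
First-order condition: 138 − 2q_i − Σ_{j≠i} q_j = 0.
Imposing symmetry (q_j = q for all j) turns Σ_{j≠i} q_j into 2q, so 138 = 4q and q = 34.5.

34.5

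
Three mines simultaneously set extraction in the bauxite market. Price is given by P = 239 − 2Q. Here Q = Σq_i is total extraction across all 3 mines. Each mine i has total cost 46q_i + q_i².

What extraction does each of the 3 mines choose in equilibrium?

19.3

A representative mine's profit is π_i = q_i(239 − 2Q) − 46q_i − q_i², with Q = q_i + Σ_{j≠i} q_j.
First-order condition: 193 − 6q_i − 2Σ_{j≠i} q_j = 0.
In a symmetric equilibrium every mine chooses the same q, so Σ_{j≠i} q_j = 2q. The condition becomes 193 − 10q = 0, giving q = 193/10 = 19.3.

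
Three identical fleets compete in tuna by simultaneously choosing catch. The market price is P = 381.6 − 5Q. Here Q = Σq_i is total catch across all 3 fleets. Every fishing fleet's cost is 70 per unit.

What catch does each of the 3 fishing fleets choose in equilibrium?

A representative fishing fleet's profit is π_i = q_i(381.6 − 5Q) − 70q_i, with Q = q_i + Σ_{j≠i} q_j.
First-order condition: 311.6 − 10q_i − 5Σ_{j≠i} q_j = 0.
With identical fishing fleets, set every q_j = q: then 311.6 − 10q − 10q = 0, i.e. q = 311.6/20 = 15.58.

15.58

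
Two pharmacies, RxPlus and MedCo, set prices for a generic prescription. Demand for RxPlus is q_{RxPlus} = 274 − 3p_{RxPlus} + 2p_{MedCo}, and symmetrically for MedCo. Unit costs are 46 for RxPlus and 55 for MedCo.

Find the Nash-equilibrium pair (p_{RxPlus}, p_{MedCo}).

104.6875, 108.0625

RxPlus's profit: π = (p_{RxPlus} − 46)(274 − 3p_{RxPlus} + 2p_{MedCo}).
∂π/∂p_{RxPlus} = 412 − 6p_{RxPlus} + 2p_{MedCo} = 0 ⇒ p_{RxPlus} = 206/3 + (1/3)p_{MedCo}.
Similarly p_{MedCo} = 439/6 + (1/3)p_{RxPlus}.
Solving the two reaction functions simultaneously: (1 − (1/3)(1/3))p_{RxPlus} = 206/3 + (1/3)·(439/6), so (8/9)p_{RxPlus} = 1675/18 and p_{RxPlus} = 104.6875.
Then p_{MedCo} = 439/6 + (1/3)·104.6875 = 108.0625.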